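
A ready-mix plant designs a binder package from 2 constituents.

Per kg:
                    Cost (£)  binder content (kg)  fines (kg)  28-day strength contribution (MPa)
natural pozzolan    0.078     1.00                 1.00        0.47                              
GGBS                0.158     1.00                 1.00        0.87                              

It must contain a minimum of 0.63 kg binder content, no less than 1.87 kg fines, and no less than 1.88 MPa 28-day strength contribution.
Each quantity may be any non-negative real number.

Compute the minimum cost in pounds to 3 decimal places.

Let x1 = kg of natural pozzolan, x2 = kg of GGBS.
Minimize 0.078x1 + 0.158x2 subject to:
  1x1 + 1x2 ≥ 0.63   (binder content)
  1x1 + 1x2 ≥ 1.87   (fines)
  0.47x1 + 0.87x2 ≥ 1.88   (28-day strength contribution)
  x1, x2 ≥ 0.
The cheapest feasible vertex uses only natural pozzolan; GGBS is not used. There the 28-day strength contribution constraint is tight.
So natural pozzolan = 4 kg.
Total cost: 0.078·4 = 0.31200.

£0.312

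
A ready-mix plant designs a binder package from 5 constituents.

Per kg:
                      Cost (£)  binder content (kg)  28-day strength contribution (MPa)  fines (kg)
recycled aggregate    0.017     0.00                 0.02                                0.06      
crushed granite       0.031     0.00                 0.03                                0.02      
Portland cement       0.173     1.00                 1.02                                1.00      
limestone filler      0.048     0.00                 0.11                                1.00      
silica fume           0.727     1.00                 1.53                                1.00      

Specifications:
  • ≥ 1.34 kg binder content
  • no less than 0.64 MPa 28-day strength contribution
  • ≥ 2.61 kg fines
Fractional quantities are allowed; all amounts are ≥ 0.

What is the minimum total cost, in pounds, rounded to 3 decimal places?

£0.293

This is a linear program. Let x1 = kg of recycled aggregate, x2 = kg of crushed granite, x3 = kg of Portland cement, x4 = kg of limestone filler, x5 = kg of silica fume.
min 0.017x1 + 0.031x2 + 0.173x3 + 0.048x4 + 0.727x5 s.t.:
  1x3 + 1x5 ≥ 1.34   (binder content)
  0.02x1 + 0.03x2 + 1.02x3 + 0.11x4 + 1.53x5 ≥ 0.64   (28-day strength contribution)
  0.06x1 + 0.02x2 + 1x3 + 1x4 + 1x5 ≥ 2.61   (fines)
  x1, x2, x3, x4, x5 ≥ 0.
At the optimum only Portland cement, limestone filler are positive (recycled aggregate, crushed granite, silica fume = 0). The binder content and fines requirements are met with equality.
Optimal quantities: Portland cement = 1.34 kg, limestone filler = 1.27 kg.
Total cost: 0.173·1.34 + 0.048·1.27 = 0.29278.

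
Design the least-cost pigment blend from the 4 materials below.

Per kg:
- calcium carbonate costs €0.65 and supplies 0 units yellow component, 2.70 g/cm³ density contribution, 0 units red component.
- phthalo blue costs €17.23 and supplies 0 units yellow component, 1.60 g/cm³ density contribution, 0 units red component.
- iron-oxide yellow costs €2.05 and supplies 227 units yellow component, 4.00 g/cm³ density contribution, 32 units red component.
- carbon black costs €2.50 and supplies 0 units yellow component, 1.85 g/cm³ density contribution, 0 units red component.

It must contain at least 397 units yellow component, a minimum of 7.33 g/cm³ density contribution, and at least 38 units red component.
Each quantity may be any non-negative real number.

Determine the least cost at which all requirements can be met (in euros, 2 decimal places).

Set it up as a linear program. Let x1 = kg of calcium carbonate, x2 = kg of phthalo blue, x3 = kg of iron-oxide yellow, x4 = kg of carbon black.
Minimise 0.65x1 + 17.23x2 + 2.05x3 + 2.5x4 s.t.:
  227x3 ≥ 397   (yellow component)
  2.7x1 + 1.6x2 + 4x3 + 1.85x4 ≥ 7.33   (density contribution)
  32x3 ≥ 38   (red component)
  x1, x2, x3, x4 ≥ 0.
The optimal basis is {calcium carbonate, iron-oxide yellow}; phthalo blue, carbon black drop out. There the yellow component and density contribution constraints are tight.
Optimal quantities: calcium carbonate = 0.1239 kg, iron-oxide yellow = 1.749 kg.
Hence cost = 0.65·0.1239 + 2.05·1.749 = €3.6660.

€3.67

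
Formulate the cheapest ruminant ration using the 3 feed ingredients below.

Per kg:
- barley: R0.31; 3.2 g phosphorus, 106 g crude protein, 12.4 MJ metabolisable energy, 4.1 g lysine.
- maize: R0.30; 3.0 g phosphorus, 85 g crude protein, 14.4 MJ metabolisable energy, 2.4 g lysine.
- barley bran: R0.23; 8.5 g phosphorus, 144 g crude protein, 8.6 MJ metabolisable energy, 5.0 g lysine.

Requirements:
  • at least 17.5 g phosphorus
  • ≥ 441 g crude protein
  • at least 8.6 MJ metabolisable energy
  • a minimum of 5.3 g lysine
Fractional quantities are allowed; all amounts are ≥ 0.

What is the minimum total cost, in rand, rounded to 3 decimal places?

R0.704

Treat it as an LP. Let x1 = kg of barley, x2 = kg of maize, x3 = kg of barley bran.
min 0.31x1 + 0.3x2 + 0.23x3 subject to:
  3.2x1 + 3x2 + 8.5x3 ≥ 17.5   (phosphorus)
  106x1 + 85x2 + 144x3 ≥ 441   (crude protein)
  12.4x1 + 14.4x2 + 8.6x3 ≥ 8.6   (metabolisable energy)
  4.1x1 + 2.4x2 + 5x3 ≥ 5.3   (lysine)
  x1, x2, x3 ≥ 0.
The optimal basis is {barley bran}; barley, maize drop out. Binding constraint: crude protein.
That vertex is x3 = 3.062.
Total cost: 0.23·3.062 = 0.70426.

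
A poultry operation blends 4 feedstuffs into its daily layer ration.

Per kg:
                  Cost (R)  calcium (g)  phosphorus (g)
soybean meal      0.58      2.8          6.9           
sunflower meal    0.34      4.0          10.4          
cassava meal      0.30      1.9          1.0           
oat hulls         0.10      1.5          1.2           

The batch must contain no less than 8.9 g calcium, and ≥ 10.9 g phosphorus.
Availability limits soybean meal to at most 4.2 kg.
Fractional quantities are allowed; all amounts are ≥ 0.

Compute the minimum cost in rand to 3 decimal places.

Let x1 = kg of soybean meal, x2 = kg of sunflower meal, x3 = kg of cassava meal, x4 = kg of oat hulls.
Minimize 0.58x1 + 0.34x2 + 0.3x3 + 0.1x4 s.t.:
  2.8x1 + 4x2 + 1.9x3 + 1.5x4 ≥ 8.9   (calcium)
  6.9x1 + 10.4x2 + 1x3 + 1.2x4 ≥ 10.9   (phosphorus)
  x1 ≤ 4.2
  x1, x2, x3, x4 ≥ 0.
The minimum-cost mix takes nothing from soybean meal, cassava meal — only sunflower meal, oat hulls. There the calcium and phosphorus constraints are tight.
Solving gives x2 = 0.525, x4 = 4.533.
Total cost: 0.34·0.525 + 0.1·4.533 = 0.63180.

R0.632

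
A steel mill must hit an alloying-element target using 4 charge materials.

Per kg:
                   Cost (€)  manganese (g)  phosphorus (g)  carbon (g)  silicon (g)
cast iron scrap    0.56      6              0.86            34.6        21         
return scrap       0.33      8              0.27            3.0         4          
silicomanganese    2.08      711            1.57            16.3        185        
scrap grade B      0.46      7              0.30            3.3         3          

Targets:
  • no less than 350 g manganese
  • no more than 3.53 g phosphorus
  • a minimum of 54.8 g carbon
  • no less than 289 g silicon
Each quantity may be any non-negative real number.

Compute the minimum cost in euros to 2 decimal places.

€3.54

Let x1 = kg of cast iron scrap, x2 = kg of return scrap, x3 = kg of silicomanganese, x4 = kg of scrap grade B.
Minimise 0.56x1 + 0.33x2 + 2.08x3 + 0.46x4 subject to:
  6x1 + 8x2 + 711x3 + 7x4 ≥ 350   (manganese)
  0.86x1 + 0.27x2 + 1.57x3 + 0.3x4 ≤ 3.53   (phosphorus)
  34.6x1 + 3x2 + 16.3x3 + 3.3x4 ≥ 54.8   (carbon)
  21x1 + 4x2 + 185x3 + 3x4 ≥ 289   (silicon)
  x1, x2, x3, x4 ≥ 0.
The cheapest feasible vertex uses only cast iron scrap, silicomanganese; return scrap, scrap grade B are not used. There the carbon and silicon constraints are tight.
Optimal quantities: cast iron scrap = 0.8958 kg, silicomanganese = 1.46 kg.
Total cost: 0.56·0.8958 + 2.08·1.46 = 3.5384.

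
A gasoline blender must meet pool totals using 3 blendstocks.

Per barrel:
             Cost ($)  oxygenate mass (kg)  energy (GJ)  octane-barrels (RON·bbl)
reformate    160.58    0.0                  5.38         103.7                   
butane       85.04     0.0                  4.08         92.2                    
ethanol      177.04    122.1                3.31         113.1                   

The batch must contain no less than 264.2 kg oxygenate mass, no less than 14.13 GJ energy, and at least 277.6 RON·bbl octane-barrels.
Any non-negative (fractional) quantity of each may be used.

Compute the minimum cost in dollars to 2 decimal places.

$528.31

Let x1 = barrels of reformate, x2 = barrels of butane, x3 = barrels of ethanol.
min 160.58x1 + 85.04x2 + 177.04x3 with:
  122.1x3 ≥ 264.2   (oxygenate mass)
  5.38x1 + 4.08x2 + 3.31x3 ≥ 14.13   (energy)
  103.7x1 + 92.2x2 + 113.1x3 ≥ 277.6   (octane-barrels)
  x1, x2, x3 ≥ 0.
The cheapest feasible vertex uses only butane, ethanol; reformate is not used. Binding constraints: oxygenate mass and energy.
Optimal quantities: butane = 1.7078 barrels, ethanol = 2.1638 barrels.
Total cost: 85.04·1.7078 + 177.04·2.1638 = 528.3105.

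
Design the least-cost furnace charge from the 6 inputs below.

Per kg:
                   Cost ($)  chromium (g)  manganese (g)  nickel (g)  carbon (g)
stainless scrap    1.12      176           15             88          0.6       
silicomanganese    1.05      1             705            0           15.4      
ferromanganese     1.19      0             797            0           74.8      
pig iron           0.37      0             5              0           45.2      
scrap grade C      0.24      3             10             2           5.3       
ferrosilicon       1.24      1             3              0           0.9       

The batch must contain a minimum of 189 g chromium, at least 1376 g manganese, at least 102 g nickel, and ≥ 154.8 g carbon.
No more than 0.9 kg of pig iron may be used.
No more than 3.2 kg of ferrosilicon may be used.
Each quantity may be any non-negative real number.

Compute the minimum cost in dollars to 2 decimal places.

$3.54

Set it up as a linear program. Let x1 = kg of stainless scrap, x2 = kg of silicomanganese, x3 = kg of ferromanganese, x4 = kg of pig iron, x5 = kg of scrap grade C, x6 = kg of ferrosilicon.
min 1.12x1 + 1.05x2 + 1.19x3 + 0.37x4 + 0.24x5 + 1.24x6 s.t.:
  176x1 + 1x2 + 3x5 + 1x6 ≥ 189   (chromium)
  15x1 + 705x2 + 797x3 + 5x4 + 10x5 + 3x6 ≥ 1376   (manganese)
  88x1 + 2x5 ≥ 102   (nickel)
  0.6x1 + 15.4x2 + 74.8x3 + 45.2x4 + 5.3x5 + 0.9x6 ≥ 154.8   (carbon)
  x4 ≤ 0.9
  x6 ≤ 3.2
  x1, x2, x3, x4, x5, x6 ≥ 0.
At the optimum only stainless scrap, ferromanganese, pig iron are positive (silicomanganese, scrap grade C, ferrosilicon = 0). The manganese, nickel, carbon requirements are met with equality.
That vertex is x1 = 1.159, x3 = 1.701, x4 = 0.5946.
Total cost: 1.12·1.159 + 1.19·1.701 + 0.37·0.5946 = 3.5423.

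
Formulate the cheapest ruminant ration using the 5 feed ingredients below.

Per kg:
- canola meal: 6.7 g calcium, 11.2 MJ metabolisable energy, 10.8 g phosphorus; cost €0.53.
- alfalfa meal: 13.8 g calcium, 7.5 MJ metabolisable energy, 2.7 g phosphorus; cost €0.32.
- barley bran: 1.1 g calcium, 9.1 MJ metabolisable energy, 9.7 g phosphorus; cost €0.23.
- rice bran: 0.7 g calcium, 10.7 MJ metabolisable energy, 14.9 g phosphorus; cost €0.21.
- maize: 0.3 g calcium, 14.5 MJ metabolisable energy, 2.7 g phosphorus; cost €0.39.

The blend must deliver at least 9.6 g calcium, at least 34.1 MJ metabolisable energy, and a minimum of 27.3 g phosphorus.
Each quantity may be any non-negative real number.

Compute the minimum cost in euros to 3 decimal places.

This is a linear program. Let x1 = kg of canola meal, x2 = kg of alfalfa meal, x3 = kg of barley bran, x4 = kg of rice bran, x5 = kg of maize.
min 0.53x1 + 0.32x2 + 0.23x3 + 0.21x4 + 0.39x5 s.t.:
  6.7x1 + 13.8x2 + 1.1x3 + 0.7x4 + 0.3x5 ≥ 9.6   (calcium)
  11.2x1 + 7.5x2 + 9.1x3 + 10.7x4 + 14.5x5 ≥ 34.1   (metabolisable energy)
  10.8x1 + 2.7x2 + 9.7x3 + 14.9x4 + 2.7x5 ≥ 27.3   (phosphorus)
  x1, x2, x3, x4, x5 ≥ 0.
At the optimum only alfalfa meal, rice bran are positive (canola meal, barley bran, maize = 0). Binding constraints: calcium and metabolisable energy.
So alfalfa meal = 0.5537 kg, rice bran = 2.799 kg.
Cost = 0.32·0.5537 + 0.21·2.799 = 0.76497.

€0.765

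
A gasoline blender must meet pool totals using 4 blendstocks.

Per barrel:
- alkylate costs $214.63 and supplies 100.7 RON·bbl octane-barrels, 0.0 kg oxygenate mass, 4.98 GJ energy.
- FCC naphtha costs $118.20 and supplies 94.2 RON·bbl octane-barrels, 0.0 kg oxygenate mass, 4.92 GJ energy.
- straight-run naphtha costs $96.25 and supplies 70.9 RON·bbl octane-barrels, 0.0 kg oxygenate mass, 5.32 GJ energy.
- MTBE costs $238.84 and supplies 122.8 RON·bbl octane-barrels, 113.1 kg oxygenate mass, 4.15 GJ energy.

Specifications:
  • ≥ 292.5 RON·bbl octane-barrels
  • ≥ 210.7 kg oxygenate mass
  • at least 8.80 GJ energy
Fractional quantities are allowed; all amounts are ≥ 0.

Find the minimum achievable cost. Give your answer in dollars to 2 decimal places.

$524.91

This is a linear program. Let x1 = barrels of alkylate, x2 = barrels of FCC naphtha, x3 = barrels of straight-run naphtha, x4 = barrels of MTBE.
Minimize 214.63x1 + 118.2x2 + 96.25x3 + 238.84x4 subject to:
  100.7x1 + 94.2x2 + 70.9x3 + 122.8x4 ≥ 292.5   (octane-barrels)
  113.1x4 ≥ 210.7   (oxygenate mass)
  4.98x1 + 4.92x2 + 5.32x3 + 4.15x4 ≥ 8.8   (energy)
  x1, x2, x3, x4 ≥ 0.
The minimum-cost mix takes nothing from alkylate, straight-run naphtha — only FCC naphtha, MTBE. Binding constraints: octane-barrels and oxygenate mass.
That vertex is x2 = 0.676532, x4 = 1.86295.
Cost = 118.2·0.676532 + 238.84·1.86295 = 524.9131.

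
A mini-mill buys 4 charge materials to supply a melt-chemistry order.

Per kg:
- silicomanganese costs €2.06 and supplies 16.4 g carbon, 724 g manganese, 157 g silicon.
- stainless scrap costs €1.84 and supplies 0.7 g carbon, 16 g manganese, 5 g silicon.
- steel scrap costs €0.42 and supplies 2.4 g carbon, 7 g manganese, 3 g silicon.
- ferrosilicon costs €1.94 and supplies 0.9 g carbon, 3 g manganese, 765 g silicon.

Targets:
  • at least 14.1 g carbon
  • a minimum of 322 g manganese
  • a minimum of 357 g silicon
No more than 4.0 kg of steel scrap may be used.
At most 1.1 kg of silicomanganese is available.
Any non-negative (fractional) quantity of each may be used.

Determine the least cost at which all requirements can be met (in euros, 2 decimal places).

€2.31

Let x1 = kg of silicomanganese, x2 = kg of stainless scrap, x3 = kg of steel scrap, x4 = kg of ferrosilicon.
min 2.06x1 + 1.84x2 + 0.42x3 + 1.94x4 with:
  16.4x1 + 0.7x2 + 2.4x3 + 0.9x4 ≥ 14.1   (carbon)
  724x1 + 16x2 + 7x3 + 3x4 ≥ 322   (manganese)
  157x1 + 5x2 + 3x3 + 765x4 ≥ 357   (silicon)
  x3 ≤ 4
  x1 ≤ 1.1
  x1, x2, x3, x4 ≥ 0.
At the optimum only silicomanganese, ferrosilicon are positive (stainless scrap, steel scrap = 0). The carbon and silicon requirements are met with equality.
That vertex is x1 = 0.8436, x4 = 0.2935.
Total cost: 2.06·0.8436 + 1.94·0.2935 = 2.3072.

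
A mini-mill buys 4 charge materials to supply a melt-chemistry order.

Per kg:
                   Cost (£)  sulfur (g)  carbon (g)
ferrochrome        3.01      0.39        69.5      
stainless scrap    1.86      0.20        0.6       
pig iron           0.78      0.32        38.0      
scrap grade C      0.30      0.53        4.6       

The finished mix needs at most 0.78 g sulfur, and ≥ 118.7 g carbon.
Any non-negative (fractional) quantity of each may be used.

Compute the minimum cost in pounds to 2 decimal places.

Let x1 = kg of ferrochrome, x2 = kg of stainless scrap, x3 = kg of pig iron, x4 = kg of scrap grade C.
Minimise 3.01x1 + 1.86x2 + 0.78x3 + 0.3x4 subject to:
  0.39x1 + 0.2x2 + 0.32x3 + 0.53x4 ≤ 0.78   (sulfur)
  69.5x1 + 0.6x2 + 38x3 + 4.6x4 ≥ 118.7   (carbon)
  x1, x2, x3, x4 ≥ 0.
The optimal basis is {ferrochrome, pig iron}; stainless scrap, scrap grade C drop out. Binding constraints: sulfur and carbon.
So ferrochrome = 1.125 kg, pig iron = 1.067 kg.
Cost = 3.01·1.125 + 0.78·1.067 = 4.2185.

£4.22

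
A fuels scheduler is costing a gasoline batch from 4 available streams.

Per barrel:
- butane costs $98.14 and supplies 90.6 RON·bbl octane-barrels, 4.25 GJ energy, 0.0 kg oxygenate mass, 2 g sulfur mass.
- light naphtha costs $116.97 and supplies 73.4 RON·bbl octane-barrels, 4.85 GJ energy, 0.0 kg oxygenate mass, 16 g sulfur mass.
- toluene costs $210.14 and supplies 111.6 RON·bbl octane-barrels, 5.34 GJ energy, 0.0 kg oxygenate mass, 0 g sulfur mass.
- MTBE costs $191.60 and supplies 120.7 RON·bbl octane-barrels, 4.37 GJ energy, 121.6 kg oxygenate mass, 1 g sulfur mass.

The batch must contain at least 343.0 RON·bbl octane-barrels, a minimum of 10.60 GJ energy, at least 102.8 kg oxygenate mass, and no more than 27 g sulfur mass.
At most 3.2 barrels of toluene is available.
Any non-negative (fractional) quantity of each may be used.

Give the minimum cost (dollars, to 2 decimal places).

$422.99

Set it up as a linear program. Let x1 = barrels of butane, x2 = barrels of light naphtha, x3 = barrels of toluene, x4 = barrels of MTBE.
min 98.14x1 + 116.97x2 + 210.14x3 + 191.6x4 subject to:
  90.6x1 + 73.4x2 + 111.6x3 + 120.7x4 ≥ 343   (octane-barrels)
  4.25x1 + 4.85x2 + 5.34x3 + 4.37x4 ≥ 10.6   (energy)
  121.6x4 ≥ 102.8   (oxygenate mass)
  2x1 + 16x2 + 1x4 ≤ 27   (sulfur mass)
  x3 ≤ 3.2
  x1, x2, x3, x4 ≥ 0.
The optimal basis is {butane, MTBE}; light naphtha, toluene drop out. The octane-barrels and oxygenate mass requirements are met with equality.
Solving gives x1 = 2.6596, x4 = 0.84539.
Cost = 98.14·2.6596 + 191.6·0.84539 = 422.9899.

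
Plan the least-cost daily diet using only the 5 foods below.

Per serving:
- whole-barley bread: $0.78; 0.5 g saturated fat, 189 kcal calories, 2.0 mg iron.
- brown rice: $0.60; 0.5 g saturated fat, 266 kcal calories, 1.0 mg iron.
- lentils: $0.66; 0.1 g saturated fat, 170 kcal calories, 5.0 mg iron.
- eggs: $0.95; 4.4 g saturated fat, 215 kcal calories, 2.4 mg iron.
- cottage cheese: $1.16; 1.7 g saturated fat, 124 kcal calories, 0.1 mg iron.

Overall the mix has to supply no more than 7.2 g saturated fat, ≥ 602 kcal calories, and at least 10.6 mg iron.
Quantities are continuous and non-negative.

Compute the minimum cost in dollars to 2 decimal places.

This is a linear program. Let x1 = servings of whole-barley bread, x2 = servings of brown rice, x3 = servings of lentils, x4 = servings of eggs, x5 = servings of cottage cheese.
min 0.78x1 + 0.6x2 + 0.66x3 + 0.95x4 + 1.16x5 with:
  0.5x1 + 0.5x2 + 0.1x3 + 4.4x4 + 1.7x5 ≤ 7.2   (saturated fat)
  189x1 + 266x2 + 170x3 + 215x4 + 124x5 ≥ 602   (calories)
  2x1 + 1x2 + 5x3 + 2.4x4 + 0.1x5 ≥ 10.6   (iron)
  x1, x2, x3, x4, x5 ≥ 0.
The minimum-cost mix takes nothing from whole-barley bread, eggs, cottage cheese — only brown rice, lentils. There the calories and iron constraints are tight.
That vertex is x2 = 1.041, x3 = 1.912.
Objective = 0.6·1.041 + 0.66·1.912 = 1.8865.

$1.89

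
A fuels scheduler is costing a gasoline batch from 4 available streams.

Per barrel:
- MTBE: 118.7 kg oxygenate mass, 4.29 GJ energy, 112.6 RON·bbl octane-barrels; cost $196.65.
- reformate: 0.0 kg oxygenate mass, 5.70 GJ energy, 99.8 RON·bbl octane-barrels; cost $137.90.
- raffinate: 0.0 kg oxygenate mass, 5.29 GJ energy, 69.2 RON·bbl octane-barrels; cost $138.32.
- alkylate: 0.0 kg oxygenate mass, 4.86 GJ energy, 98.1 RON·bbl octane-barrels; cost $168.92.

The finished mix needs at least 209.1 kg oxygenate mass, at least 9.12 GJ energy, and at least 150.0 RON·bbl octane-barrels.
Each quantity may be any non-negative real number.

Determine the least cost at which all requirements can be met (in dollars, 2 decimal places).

$384.22

This is a linear program. Let x1 = barrels of MTBE, x2 = barrels of reformate, x3 = barrels of raffinate, x4 = barrels of alkylate.
Minimise 196.65x1 + 137.9x2 + 138.32x3 + 168.92x4 with:
  118.7x1 ≥ 209.1   (oxygenate mass)
  4.29x1 + 5.7x2 + 5.29x3 + 4.86x4 ≥ 9.12   (energy)
  112.6x1 + 99.8x2 + 69.2x3 + 98.1x4 ≥ 150   (octane-barrels)
  x1, x2, x3, x4 ≥ 0.
At the optimum only MTBE, reformate are positive (raffinate, alkylate = 0). Binding constraints: oxygenate mass and energy.
So MTBE = 1.76158 barrels, reformate = 0.274176 barrels.
Objective = 196.65·1.76158 + 137.9·0.274176 = 384.2236.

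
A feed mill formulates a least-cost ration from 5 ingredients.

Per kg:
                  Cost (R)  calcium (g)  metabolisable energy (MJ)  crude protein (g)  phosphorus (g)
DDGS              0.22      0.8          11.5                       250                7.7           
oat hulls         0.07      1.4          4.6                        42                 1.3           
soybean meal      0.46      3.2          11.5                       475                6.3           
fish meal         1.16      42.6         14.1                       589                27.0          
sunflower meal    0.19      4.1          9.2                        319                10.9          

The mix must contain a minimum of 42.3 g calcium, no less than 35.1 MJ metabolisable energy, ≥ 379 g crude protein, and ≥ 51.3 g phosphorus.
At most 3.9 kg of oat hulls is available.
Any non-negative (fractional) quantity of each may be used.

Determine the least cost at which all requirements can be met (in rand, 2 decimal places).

R1.38

This is a linear program. Let x1 = kg of DDGS, x2 = kg of oat hulls, x3 = kg of soybean meal, x4 = kg of fish meal, x5 = kg of sunflower meal.
Minimize 0.22x1 + 0.07x2 + 0.46x3 + 1.16x4 + 0.19x5 with:
  0.8x1 + 1.4x2 + 3.2x3 + 42.6x4 + 4.1x5 ≥ 42.3   (calcium)
  11.5x1 + 4.6x2 + 11.5x3 + 14.1x4 + 9.2x5 ≥ 35.1   (metabolisable energy)
  250x1 + 42x2 + 475x3 + 589x4 + 319x5 ≥ 379   (crude protein)
  7.7x1 + 1.3x2 + 6.3x3 + 27x4 + 10.9x5 ≥ 51.3   (phosphorus)
  x2 ≤ 3.9
  x1, x2, x3, x4, x5 ≥ 0.
The cheapest feasible vertex uses only fish meal, sunflower meal; DDGS, oat hulls, soybean meal are not used. There the calcium and phosphorus constraints are tight.
Optimal quantities: fish meal = 0.709 kg, sunflower meal = 2.95 kg.
Total cost: 1.16·0.709 + 0.19·2.95 = 1.3829.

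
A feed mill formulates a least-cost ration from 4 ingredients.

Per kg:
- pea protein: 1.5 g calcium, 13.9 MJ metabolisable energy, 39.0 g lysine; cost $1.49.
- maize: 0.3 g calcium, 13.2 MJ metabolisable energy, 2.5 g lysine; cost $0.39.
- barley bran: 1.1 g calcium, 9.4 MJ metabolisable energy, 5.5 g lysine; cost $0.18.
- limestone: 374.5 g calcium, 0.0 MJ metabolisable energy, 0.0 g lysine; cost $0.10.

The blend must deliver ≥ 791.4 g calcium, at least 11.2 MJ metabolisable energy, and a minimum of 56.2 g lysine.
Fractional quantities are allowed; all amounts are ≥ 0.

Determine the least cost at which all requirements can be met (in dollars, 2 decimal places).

$2.05

This is a linear program. Let x1 = kg of pea protein, x2 = kg of maize, x3 = kg of barley bran, x4 = kg of limestone.
Minimise 1.49x1 + 0.39x2 + 0.18x3 + 0.1x4 s.t.:
  1.5x1 + 0.3x2 + 1.1x3 + 374.5x4 ≥ 791.4   (calcium)
  13.9x1 + 13.2x2 + 9.4x3 ≥ 11.2   (metabolisable energy)
  39x1 + 2.5x2 + 5.5x3 ≥ 56.2   (lysine)
  x1, x2, x3, x4 ≥ 0.
At the optimum only barley bran, limestone are positive (pea protein, maize = 0). Binding constraints: calcium and lysine.
Solving gives x3 = 10.22, x4 = 2.083.
Cost = 0.18·10.22 + 0.1·2.083 = 2.0479.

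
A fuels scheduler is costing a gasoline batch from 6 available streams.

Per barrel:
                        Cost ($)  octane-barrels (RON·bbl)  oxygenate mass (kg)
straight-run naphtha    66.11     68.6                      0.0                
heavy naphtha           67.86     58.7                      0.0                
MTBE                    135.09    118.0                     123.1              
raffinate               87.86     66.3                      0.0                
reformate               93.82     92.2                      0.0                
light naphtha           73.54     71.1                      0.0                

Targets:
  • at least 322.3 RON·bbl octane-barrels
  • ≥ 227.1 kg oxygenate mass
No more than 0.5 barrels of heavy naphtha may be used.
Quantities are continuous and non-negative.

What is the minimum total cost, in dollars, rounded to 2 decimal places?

$350.03

Treat it as an LP. Let x1 = barrels of straight-run naphtha, x2 = barrels of heavy naphtha, x3 = barrels of MTBE, x4 = barrels of raffinate, x5 = barrels of reformate, x6 = barrels of light naphtha.
Minimise 66.11x1 + 67.86x2 + 135.09x3 + 87.86x4 + 93.82x5 + 73.54x6 subject to:
  68.6x1 + 58.7x2 + 118x3 + 66.3x4 + 92.2x5 + 71.1x6 ≥ 322.3   (octane-barrels)
  123.1x3 ≥ 227.1   (oxygenate mass)
  x2 ≤ 0.5
  x1, x2, x3, x4, x5, x6 ≥ 0.
At the optimum only straight-run naphtha, MTBE are positive (heavy naphtha, raffinate, reformate, light naphtha = 0). The octane-barrels and oxygenate mass requirements are met with equality.
So straight-run naphtha = 1.5249 barrels, MTBE = 1.8448 barrels.
Total cost: 66.11·1.5249 + 135.09·1.8448 = 350.0252.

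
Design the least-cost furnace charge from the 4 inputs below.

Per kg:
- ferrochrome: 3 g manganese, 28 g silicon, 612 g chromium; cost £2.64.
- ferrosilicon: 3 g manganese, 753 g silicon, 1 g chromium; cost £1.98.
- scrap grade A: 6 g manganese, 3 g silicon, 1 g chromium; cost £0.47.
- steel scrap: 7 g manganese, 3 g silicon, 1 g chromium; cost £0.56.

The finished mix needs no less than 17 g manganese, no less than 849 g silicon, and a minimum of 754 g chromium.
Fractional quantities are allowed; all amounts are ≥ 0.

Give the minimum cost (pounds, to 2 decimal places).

£6.16

This is a linear program. Let x1 = kg of ferrochrome, x2 = kg of ferrosilicon, x3 = kg of scrap grade A, x4 = kg of steel scrap.
Minimise 2.64x1 + 1.98x2 + 0.47x3 + 0.56x4 s.t.:
  3x1 + 3x2 + 6x3 + 7x4 ≥ 17   (manganese)
  28x1 + 753x2 + 3x3 + 3x4 ≥ 849   (silicon)
  612x1 + 1x2 + 1x3 + 1x4 ≥ 754   (chromium)
  x1, x2, x3, x4 ≥ 0.
At the optimum only ferrochrome, ferrosilicon, scrap grade A are positive (steel scrap = 0). Binding constraints: manganese, silicon, chromium.
Solving gives x1 = 1.228, x2 = 1.075, x3 = 1.682.
Hence cost = 2.64·1.228 + 1.98·1.075 + 0.47·1.682 = £6.1610.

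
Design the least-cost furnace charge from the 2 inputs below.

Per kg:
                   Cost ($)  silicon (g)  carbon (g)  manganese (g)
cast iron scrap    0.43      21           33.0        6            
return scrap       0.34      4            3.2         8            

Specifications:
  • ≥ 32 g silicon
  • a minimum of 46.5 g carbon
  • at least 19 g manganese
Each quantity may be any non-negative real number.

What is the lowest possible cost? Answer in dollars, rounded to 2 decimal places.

$1.03

Treat it as an LP. Let x1 = kg of cast iron scrap, x2 = kg of return scrap.
Minimize 0.43x1 + 0.34x2 s.t.:
  21x1 + 4x2 ≥ 32   (silicon)
  33x1 + 3.2x2 ≥ 46.5   (carbon)
  6x1 + 8x2 ≥ 19   (manganese)
  x1, x2 ≥ 0.
Both inputs are positive at the optimum. The carbon and manganese requirements are met with equality.
So cast iron scrap = 1.271 kg, return scrap = 1.422 kg.
Cost = 0.43·1.271 + 0.34·1.422 = 1.0300.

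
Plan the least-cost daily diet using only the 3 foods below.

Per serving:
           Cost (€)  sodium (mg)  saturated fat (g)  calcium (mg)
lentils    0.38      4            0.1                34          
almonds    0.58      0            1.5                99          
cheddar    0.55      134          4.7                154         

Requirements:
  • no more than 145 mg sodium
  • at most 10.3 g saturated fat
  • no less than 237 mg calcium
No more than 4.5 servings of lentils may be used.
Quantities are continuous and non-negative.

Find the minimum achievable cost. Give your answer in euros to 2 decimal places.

Set it up as a linear program. Let x1 = servings of lentils, x2 = servings of almonds, x3 = servings of cheddar.
min 0.38x1 + 0.58x2 + 0.55x3 with:
  4x1 + 134x3 ≤ 145   (sodium)
  0.1x1 + 1.5x2 + 4.7x3 ≤ 10.3   (saturated fat)
  34x1 + 99x2 + 154x3 ≥ 237   (calcium)
  x1 ≤ 4.5
  x1, x2, x3 ≥ 0.
The cheapest feasible vertex uses only almonds, cheddar; lentils is not used. There the sodium and calcium constraints are tight.
Solving gives x2 = 0.7107, x3 = 1.082.
Total cost: 0.58·0.7107 + 0.55·1.082 = 1.0073.

€1.01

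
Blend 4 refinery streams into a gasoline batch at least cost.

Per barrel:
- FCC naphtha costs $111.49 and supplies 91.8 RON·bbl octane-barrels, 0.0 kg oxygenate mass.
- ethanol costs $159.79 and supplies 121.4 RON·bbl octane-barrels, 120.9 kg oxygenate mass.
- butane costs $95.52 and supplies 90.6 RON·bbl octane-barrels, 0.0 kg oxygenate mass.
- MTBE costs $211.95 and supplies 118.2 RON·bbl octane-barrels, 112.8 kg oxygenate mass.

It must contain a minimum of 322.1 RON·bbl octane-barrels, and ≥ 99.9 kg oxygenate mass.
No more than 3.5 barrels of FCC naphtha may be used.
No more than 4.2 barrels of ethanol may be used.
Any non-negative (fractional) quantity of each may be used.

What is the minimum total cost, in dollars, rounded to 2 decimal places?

$365.87

This is a linear program. Let x1 = barrels of FCC naphtha, x2 = barrels of ethanol, x3 = barrels of butane, x4 = barrels of MTBE.
Minimise 111.49x1 + 159.79x2 + 95.52x3 + 211.95x4 with:
  91.8x1 + 121.4x2 + 90.6x3 + 118.2x4 ≥ 322.1   (octane-barrels)
  120.9x2 + 112.8x4 ≥ 99.9   (oxygenate mass)
  x1 ≤ 3.5
  x2 ≤ 4.2
  x1, x2, x3, x4 ≥ 0.
At the optimum only ethanol, butane are positive (FCC naphtha, MTBE = 0). Binding constraints: octane-barrels and oxygenate mass.
Solving gives x2 = 0.8263, x3 = 2.448.
Total cost: 159.79·0.8263 + 95.52·2.448 = 365.8674.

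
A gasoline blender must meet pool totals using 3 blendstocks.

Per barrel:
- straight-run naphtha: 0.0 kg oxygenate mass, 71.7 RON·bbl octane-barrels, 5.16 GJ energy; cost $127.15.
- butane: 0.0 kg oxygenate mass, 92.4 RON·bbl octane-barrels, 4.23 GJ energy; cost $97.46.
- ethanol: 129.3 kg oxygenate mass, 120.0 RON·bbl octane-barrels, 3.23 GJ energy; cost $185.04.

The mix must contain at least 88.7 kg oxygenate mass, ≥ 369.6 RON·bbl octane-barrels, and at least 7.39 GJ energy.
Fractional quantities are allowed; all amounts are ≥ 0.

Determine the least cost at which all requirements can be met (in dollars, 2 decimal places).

$429.95

Set it up as a linear program. Let x1 = barrels of straight-run naphtha, x2 = barrels of butane, x3 = barrels of ethanol.
Minimize 127.15x1 + 97.46x2 + 185.04x3 subject to:
  129.3x3 ≥ 88.7   (oxygenate mass)
  71.7x1 + 92.4x2 + 120x3 ≥ 369.6   (octane-barrels)
  5.16x1 + 4.23x2 + 3.23x3 ≥ 7.39   (energy)
  x1, x2, x3 ≥ 0.
The optimal basis is {butane, ethanol}; straight-run naphtha drops out. Binding constraints: oxygenate mass and octane-barrels.
Solving gives x2 = 3.1091, x3 = 0.686.
Objective = 97.46·3.1091 + 185.04·0.686 = 429.9503.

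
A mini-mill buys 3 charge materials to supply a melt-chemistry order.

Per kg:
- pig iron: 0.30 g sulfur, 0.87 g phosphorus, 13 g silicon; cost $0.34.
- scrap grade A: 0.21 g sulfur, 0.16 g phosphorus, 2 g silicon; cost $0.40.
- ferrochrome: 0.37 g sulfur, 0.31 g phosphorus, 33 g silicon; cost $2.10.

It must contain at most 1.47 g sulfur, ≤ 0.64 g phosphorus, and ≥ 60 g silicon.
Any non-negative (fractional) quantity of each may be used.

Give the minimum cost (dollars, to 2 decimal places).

$3.77

Let x1 = kg of pig iron, x2 = kg of scrap grade A, x3 = kg of ferrochrome.
Minimize 0.34x1 + 0.4x2 + 2.1x3 with:
  0.3x1 + 0.21x2 + 0.37x3 ≤ 1.47   (sulfur)
  0.87x1 + 0.16x2 + 0.31x3 ≤ 0.64   (phosphorus)
  13x1 + 2x2 + 33x3 ≥ 60   (silicon)
  x1, x2, x3 ≥ 0.
At the optimum only pig iron, ferrochrome are positive (scrap grade A = 0). The phosphorus and silicon requirements are met with equality.
So pig iron = 0.1021 kg, ferrochrome = 1.778 kg.
Total cost: 0.34·0.1021 + 2.1·1.778 = 3.7685.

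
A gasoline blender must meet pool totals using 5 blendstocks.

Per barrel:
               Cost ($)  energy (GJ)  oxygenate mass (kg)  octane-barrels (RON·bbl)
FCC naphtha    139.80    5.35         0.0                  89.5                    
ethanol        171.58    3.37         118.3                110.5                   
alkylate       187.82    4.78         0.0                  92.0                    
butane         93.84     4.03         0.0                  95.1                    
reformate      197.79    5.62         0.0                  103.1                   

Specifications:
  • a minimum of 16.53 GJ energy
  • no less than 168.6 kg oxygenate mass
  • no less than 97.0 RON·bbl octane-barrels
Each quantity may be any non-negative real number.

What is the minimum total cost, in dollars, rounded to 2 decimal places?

$517.60

Let x1 = barrels of FCC naphtha, x2 = barrels of ethanol, x3 = barrels of alkylate, x4 = barrels of butane, x5 = barrels of reformate.
Minimise 139.8x1 + 171.58x2 + 187.82x3 + 93.84x4 + 197.79x5 subject to:
  5.35x1 + 3.37x2 + 4.78x3 + 4.03x4 + 5.62x5 ≥ 16.53   (energy)
  118.3x2 ≥ 168.6   (oxygenate mass)
  89.5x1 + 110.5x2 + 92x3 + 95.1x4 + 103.1x5 ≥ 97   (octane-barrels)
  x1, x2, x3, x4, x5 ≥ 0.
The optimal basis is {ethanol, butane}; FCC naphtha, alkylate, reformate drop out. The energy and oxygenate mass requirements are met with equality.
That vertex is x2 = 1.42519, x4 = 2.90995.
Hence cost = 171.58·1.42519 + 93.84·2.90995 = $517.6038.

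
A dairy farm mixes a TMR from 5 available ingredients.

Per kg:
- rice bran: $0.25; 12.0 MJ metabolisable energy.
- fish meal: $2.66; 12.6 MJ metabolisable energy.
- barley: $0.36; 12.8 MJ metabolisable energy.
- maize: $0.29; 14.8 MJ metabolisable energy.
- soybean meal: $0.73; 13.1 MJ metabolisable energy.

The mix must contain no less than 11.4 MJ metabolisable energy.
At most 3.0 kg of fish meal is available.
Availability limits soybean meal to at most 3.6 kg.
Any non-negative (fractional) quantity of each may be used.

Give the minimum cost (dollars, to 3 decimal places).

Let x1 = kg of rice bran, x2 = kg of fish meal, x3 = kg of barley, x4 = kg of maize, x5 = kg of soybean meal.
min 0.25x1 + 2.66x2 + 0.36x3 + 0.29x4 + 0.73x5 subject to:
  12x1 + 12.6x2 + 12.8x3 + 14.8x4 + 13.1x5 ≥ 11.4   (metabolisable energy)
  x2 ≤ 3
  x5 ≤ 3.6
  x1, x2, x3, x4, x5 ≥ 0.
The optimal basis is {maize}; rice bran, fish meal, barley, soybean meal drop out. Binding constraint: metabolisable energy.
Optimal quantities: maize = 0.7703 kg.
Hence cost = 0.29·0.7703 = $0.22339.

$0.223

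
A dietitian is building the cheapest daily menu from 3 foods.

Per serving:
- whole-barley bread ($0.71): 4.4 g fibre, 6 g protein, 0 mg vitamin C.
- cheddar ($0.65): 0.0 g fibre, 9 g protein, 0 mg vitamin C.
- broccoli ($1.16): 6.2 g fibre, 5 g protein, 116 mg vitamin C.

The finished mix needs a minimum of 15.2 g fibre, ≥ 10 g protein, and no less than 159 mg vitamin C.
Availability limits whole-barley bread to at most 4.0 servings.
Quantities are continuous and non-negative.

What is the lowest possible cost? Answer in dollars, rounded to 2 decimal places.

This is a linear program. Let x1 = servings of whole-barley bread, x2 = servings of cheddar, x3 = servings of broccoli.
min 0.71x1 + 0.65x2 + 1.16x3 with:
  4.4x1 + 6.2x3 ≥ 15.2   (fibre)
  6x1 + 9x2 + 5x3 ≥ 10   (protein)
  116x3 ≥ 159   (vitamin C)
  x1 ≤ 4
  x1, x2, x3 ≥ 0.
The optimal basis is {whole-barley bread, broccoli}; cheddar drops out. Binding constraints: fibre and vitamin C.
That vertex is x1 = 1.523, x3 = 1.371.
Hence cost = 0.71·1.523 + 1.16·1.371 = $2.6717.

$2.67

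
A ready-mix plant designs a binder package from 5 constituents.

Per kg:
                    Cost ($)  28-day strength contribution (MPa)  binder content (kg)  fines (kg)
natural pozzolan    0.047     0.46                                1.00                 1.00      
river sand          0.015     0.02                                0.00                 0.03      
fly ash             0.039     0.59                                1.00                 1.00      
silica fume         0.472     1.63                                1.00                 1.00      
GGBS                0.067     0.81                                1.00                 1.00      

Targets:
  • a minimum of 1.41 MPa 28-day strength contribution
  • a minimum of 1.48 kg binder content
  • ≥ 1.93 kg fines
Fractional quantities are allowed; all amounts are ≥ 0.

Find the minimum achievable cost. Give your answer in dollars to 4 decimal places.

Treat it as an LP. Let x1 = kg of natural pozzolan, x2 = kg of river sand, x3 = kg of fly ash, x4 = kg of silica fume, x5 = kg of GGBS.
Minimise 0.047x1 + 0.015x2 + 0.039x3 + 0.472x4 + 0.067x5 with:
  0.46x1 + 0.02x2 + 0.59x3 + 1.63x4 + 0.81x5 ≥ 1.41   (28-day strength contribution)
  1x1 + 1x3 + 1x4 + 1x5 ≥ 1.48   (binder content)
  1x1 + 0.03x2 + 1x3 + 1x4 + 1x5 ≥ 1.93   (fines)
  x1, x2, x3, x4, x5 ≥ 0.
The cheapest feasible vertex uses only fly ash; natural pozzolan, river sand, silica fume, GGBS are not used. There the 28-day strength contribution constraint is tight.
Optimal quantities: fly ash = 2.39 kg.
Hence cost = 0.039·2.39 = $0.093210.

$0.0932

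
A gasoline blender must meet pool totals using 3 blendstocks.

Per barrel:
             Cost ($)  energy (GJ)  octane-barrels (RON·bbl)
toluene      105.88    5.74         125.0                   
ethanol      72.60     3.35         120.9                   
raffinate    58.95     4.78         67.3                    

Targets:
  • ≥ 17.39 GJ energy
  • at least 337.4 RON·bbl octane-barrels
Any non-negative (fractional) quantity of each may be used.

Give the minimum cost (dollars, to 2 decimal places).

Set it up as a linear program. Let x1 = barrels of toluene, x2 = barrels of ethanol, x3 = barrels of raffinate.
Minimise 105.88x1 + 72.6x2 + 58.95x3 with:
  5.74x1 + 3.35x2 + 4.78x3 ≥ 17.39   (energy)
  125x1 + 120.9x2 + 67.3x3 ≥ 337.4   (octane-barrels)
  x1, x2, x3 ≥ 0.
The minimum-cost mix takes nothing from toluene — only ethanol, raffinate. The energy and octane-barrels requirements are met with equality.
Solving gives x2 = 1.2553, x3 = 2.7583.
Cost = 72.6·1.2553 + 58.95·2.7583 = 253.7366.

$253.74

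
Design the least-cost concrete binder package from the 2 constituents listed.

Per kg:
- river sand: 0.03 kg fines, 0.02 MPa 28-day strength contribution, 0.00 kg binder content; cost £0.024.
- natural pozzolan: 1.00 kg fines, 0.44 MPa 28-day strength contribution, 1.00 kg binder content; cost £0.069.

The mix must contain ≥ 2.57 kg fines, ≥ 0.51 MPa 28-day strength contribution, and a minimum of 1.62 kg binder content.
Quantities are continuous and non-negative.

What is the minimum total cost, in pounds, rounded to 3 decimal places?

£0.177

Treat it as an LP. Let x1 = kg of river sand, x2 = kg of natural pozzolan.
Minimise 0.024x1 + 0.069x2 s.t.:
  0.03x1 + 1x2 ≥ 2.57   (fines)
  0.02x1 + 0.44x2 ≥ 0.51   (28-day strength contribution)
  1x2 ≥ 1.62   (binder content)
  x1, x2 ≥ 0.
The minimum-cost mix takes nothing from river sand — only natural pozzolan. The fines requirement is met with equality.
That vertex is x2 = 2.57.
Cost = 0.069·2.57 = 0.17733.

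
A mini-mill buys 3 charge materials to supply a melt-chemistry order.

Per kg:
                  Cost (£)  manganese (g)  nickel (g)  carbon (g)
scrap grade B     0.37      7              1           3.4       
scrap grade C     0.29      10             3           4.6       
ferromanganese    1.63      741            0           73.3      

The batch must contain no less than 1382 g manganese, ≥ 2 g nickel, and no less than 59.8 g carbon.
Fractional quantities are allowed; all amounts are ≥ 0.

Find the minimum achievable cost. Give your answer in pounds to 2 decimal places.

£3.22

Set it up as a linear program. Let x1 = kg of scrap grade B, x2 = kg of scrap grade C, x3 = kg of ferromanganese.
Minimise 0.37x1 + 0.29x2 + 1.63x3 subject to:
  7x1 + 10x2 + 741x3 ≥ 1382   (manganese)
  1x1 + 3x2 ≥ 2   (nickel)
  3.4x1 + 4.6x2 + 73.3x3 ≥ 59.8   (carbon)
  x1, x2, x3 ≥ 0.
At the optimum only scrap grade C, ferromanganese are positive (scrap grade B = 0). Binding constraints: manganese and nickel.
That vertex is x2 = 0.6667, x3 = 1.856.
Cost = 0.29·0.6667 + 1.63·1.856 = 3.2186.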